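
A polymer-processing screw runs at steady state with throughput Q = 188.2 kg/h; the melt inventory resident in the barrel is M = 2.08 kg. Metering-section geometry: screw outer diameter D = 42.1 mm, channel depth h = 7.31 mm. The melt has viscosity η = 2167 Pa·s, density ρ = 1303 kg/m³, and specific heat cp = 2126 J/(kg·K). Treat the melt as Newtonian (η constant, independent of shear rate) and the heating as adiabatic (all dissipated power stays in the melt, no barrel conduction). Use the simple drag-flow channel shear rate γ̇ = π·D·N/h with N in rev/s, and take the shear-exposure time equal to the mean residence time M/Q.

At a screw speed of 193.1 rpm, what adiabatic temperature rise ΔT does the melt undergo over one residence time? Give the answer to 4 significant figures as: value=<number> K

Convert throughput: Q = 188.2 kg/h = 188.2/3600 = 0.0522778 kg/s
t_res = M / Q_s = 2.08 ÷ 0.0522778 = 39.7875 s
Geometry in metres: D = 42.1 mm → 0.0421 m, h = 7.31 mm → 0.00731 m; screw speed N = 193.1 rpm = 3.21833 rev/s
Shear rate: γ̇ = πDN/h = π·0.0421·3.21833/0.00731 = 58.2298 s⁻¹
Adiabatic rise: ΔT = η γ̇² t_res / (ρ cp) = 2167·(58.2298)²·39.7875 / (1303·2126) = 105.533 K

value=105.5 K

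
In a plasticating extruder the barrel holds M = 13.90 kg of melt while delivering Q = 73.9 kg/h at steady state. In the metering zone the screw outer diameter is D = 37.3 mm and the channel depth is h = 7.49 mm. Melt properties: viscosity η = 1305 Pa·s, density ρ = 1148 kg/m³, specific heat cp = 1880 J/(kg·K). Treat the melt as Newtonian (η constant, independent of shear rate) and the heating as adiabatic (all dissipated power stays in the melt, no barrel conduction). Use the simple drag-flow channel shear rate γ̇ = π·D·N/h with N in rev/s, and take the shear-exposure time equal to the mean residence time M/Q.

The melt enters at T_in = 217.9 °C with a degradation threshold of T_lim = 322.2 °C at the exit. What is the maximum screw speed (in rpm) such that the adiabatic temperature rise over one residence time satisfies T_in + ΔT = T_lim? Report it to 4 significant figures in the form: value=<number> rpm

value=61.21 rpm

Throughput in SI: Q_s = 73.9 kg/h ÷ 3600 s/h = 0.0205278 kg/s
Mean residence time: t_res = M/Q_s = 13.90 kg / 0.0205278 kg/s = 677.131 s
Convert to metres: D = 0.0373 m, h = 0.00749 m
Allowable rise: ΔT_a = T_lim − T_in = 322.2 − 217.9 = 104.3 K
Invert ΔT = ηγ̇²t_res/(ρcp) for γ̇: γ̇_max² = ΔT_a ρ cp / (η t_res) = 104.3·1148·1880 / (1305·677.131) = 254.742 s⁻²
Take the square root: γ̇_max = √(254.742) = 15.9606 s⁻¹
N_max = γ̇_max h / (πD) = 15.9606·0.00749/(π·0.0373) = 1.02017 rev/s → ×60 = 61.2103 rpm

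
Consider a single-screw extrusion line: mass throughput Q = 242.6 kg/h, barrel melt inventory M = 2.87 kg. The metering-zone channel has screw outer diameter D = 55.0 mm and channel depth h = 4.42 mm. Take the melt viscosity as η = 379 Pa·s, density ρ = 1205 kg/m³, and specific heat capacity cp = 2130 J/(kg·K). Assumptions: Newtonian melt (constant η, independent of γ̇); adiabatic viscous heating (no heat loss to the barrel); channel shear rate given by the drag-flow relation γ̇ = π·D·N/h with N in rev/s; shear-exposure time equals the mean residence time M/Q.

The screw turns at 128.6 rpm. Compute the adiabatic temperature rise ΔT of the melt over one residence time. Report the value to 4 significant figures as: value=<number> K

value=44.15 K

Convert throughput: Q = 242.6 kg/h = 242.6/3600 = 0.0673889 kg/s
Mean residence time: t_res = M/Q_s = 2.87 kg / 0.0673889 kg/s = 42.5886 s
Geometry in metres: D = 55.0 mm → 0.055 m, h = 4.42 mm → 0.00442 m; screw speed N = 128.6 rpm = 2.14333 rev/s
Shear rate: γ̇ = πDN/h = π·0.055·2.14333/0.00442 = 83.7877 s⁻¹
Adiabatic rise: ΔT = η γ̇² t_res / (ρ cp) = 379·(83.7877)²·42.5886 / (1205·2130) = 44.1495 K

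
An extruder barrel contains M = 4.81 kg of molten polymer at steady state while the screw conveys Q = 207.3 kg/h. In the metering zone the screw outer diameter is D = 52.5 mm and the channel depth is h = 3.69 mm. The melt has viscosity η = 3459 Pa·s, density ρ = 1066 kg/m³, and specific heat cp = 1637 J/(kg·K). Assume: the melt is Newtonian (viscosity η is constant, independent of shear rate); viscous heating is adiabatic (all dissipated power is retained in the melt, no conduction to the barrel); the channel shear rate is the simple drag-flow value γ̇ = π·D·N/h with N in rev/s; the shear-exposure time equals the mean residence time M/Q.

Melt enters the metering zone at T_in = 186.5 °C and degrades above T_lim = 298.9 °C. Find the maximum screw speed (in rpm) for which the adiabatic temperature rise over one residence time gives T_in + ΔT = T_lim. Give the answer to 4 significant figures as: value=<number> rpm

Convert throughput: Q = 207.3 kg/h = 207.3/3600 = 0.0575833 kg/s
Mean residence time: t_res = M/Q_s = 4.81 kg / 0.0575833 kg/s = 83.5311 s
D = 52.5 mm = 0.0525 m;  h = 3.69 mm = 0.00369 m
Allowable rise: ΔT_a = T_lim − T_in = 298.9 − 186.5 = 112.4 K
γ̇_max² = ΔT_a·ρ·cp / (η·t_res) = [112.4 × 1066 × 1637] / [3459 × 83.5311] = 678.849 s⁻²
Take the square root: γ̇_max = √(678.849) = 26.0547 s⁻¹
N_max = γ̇_max h / (πD) = 26.0547·0.00369/(π·0.0525) = 0.582913 rev/s → ×60 = 34.9748 rpm

value=34.97 rpm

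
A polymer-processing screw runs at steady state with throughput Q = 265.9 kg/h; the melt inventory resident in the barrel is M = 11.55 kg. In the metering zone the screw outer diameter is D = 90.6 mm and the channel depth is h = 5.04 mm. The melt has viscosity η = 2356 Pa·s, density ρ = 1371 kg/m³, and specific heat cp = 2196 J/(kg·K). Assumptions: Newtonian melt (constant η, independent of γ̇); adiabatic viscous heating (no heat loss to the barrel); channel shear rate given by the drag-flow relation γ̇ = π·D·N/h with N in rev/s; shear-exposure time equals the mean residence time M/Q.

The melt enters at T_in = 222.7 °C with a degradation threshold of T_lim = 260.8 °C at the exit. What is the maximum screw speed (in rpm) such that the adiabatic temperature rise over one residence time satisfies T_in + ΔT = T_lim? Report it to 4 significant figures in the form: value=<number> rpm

Convert throughput: Q = 265.9 kg/h = 265.9/3600 = 0.0738611 kg/s
t_res = M / Q_s = 11.55 / 0.0738611 = 156.375 s
Geometry in SI: D = 90.6 mm → 0.0906 m, h = 5.04 mm → 0.00504 m
ΔT_a = T_lim − T_in = 260.8 °C − 222.7 °C = 38.1 K
γ̇_max² = ΔT_a·ρ·cp / (η·t_res) = [38.1 × 1371 × 2196] / [2356 × 156.375] = 311.353 s⁻²
γ̇_max = √311.353 = 17.6452 s⁻¹
N_max = γ̇_max h / (πD) = 17.6452·0.00504/(π·0.0906) = 0.312449 rev/s → ×60 = 18.7469 rpm

value=18.75 rpm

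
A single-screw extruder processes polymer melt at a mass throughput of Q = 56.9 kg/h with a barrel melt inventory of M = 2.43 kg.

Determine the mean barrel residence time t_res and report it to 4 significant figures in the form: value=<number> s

value=153.7 s

Convert throughput: Q = 56.9 kg/h = 56.9/3600 = 0.0158056 kg/s
Mean residence time: t_res = M/Q_s = 2.43 kg / 0.0158056 kg/s = 153.743 s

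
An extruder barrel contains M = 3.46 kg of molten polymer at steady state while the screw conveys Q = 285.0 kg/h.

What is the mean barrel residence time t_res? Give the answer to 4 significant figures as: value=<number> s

value=43.71 s

Q_s = Q / 3600 = 285.0 / 3600 = 0.0791667 kg/s
t_res = M / Q_s = 3.46 / 0.0791667 = 43.7053 s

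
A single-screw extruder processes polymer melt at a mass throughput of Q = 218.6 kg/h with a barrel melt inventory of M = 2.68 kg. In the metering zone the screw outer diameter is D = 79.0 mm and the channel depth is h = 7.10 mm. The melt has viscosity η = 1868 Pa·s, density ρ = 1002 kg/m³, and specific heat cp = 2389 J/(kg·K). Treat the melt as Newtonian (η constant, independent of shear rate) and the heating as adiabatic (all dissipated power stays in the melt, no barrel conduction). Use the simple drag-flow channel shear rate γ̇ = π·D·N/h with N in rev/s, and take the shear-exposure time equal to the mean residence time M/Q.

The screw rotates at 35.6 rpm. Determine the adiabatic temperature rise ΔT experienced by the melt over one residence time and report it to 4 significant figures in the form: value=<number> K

value=14.82 K

Q_s = Q / 3600 = 218.6 / 3600 = 0.0607222 kg/s
Mean residence time: t_res = M/Q_s = 2.68 kg / 0.0607222 kg/s = 44.1354 s
Geometry in metres: D = 79.0 mm → 0.079 m, h = 7.10 mm → 0.0071 m; screw speed N = 35.6 rpm = 0.593333 rev/s
γ̇ = π·D·N / h = π · 0.079 · 0.593333 / 0.0071 = 20.7404 s⁻¹
ΔT = η·γ̇²·t_res/(ρ·cp) = [1868 × 20.7404² × 44.1354] / [1002 × 2389] = 14.8155 K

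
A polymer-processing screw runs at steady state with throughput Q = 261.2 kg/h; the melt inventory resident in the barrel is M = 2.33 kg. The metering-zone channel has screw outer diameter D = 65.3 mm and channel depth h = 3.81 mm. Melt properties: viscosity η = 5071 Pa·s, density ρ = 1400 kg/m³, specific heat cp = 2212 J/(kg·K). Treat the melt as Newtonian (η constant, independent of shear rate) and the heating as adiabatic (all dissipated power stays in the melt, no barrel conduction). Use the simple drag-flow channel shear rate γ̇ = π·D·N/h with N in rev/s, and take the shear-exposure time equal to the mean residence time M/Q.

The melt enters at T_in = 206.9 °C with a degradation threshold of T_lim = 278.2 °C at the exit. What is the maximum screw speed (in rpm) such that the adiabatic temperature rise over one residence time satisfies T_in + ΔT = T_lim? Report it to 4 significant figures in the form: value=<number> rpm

value=41.03 rpm

Throughput in SI: Q_s = 261.2 kg/h ÷ 3600 s/h = 0.0725556 kg/s
t_res = M / Q_s = 2.33 / 0.0725556 = 32.1133 s
Convert to metres: D = 0.0653 m, h = 0.00381 m
Allowable rise: ΔT_a = T_lim − T_in = 278.2 − 206.9 = 71.3 K
γ̇_max² = ΔT_a·ρ·cp/(η·t_res) = 71.3·1400·2212/(5071·32.1133) = 1355.89 s⁻²
Take the square root: γ̇_max = √(1355.89) = 36.8224 s⁻¹
N_max = γ̇_max h / (πD) = 36.8224·0.00381/(π·0.0653) = 0.68387 rev/s → ×60 = 41.0322 rpm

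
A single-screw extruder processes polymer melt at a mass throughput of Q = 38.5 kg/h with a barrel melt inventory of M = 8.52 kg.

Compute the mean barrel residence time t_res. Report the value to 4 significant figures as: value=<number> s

Q_s = Q / 3600 = 38.5 / 3600 = 0.0106944 kg/s
Mean residence time: t_res = M/Q_s = 8.52 kg / 0.0106944 kg/s = 796.675 s

value=796.7 s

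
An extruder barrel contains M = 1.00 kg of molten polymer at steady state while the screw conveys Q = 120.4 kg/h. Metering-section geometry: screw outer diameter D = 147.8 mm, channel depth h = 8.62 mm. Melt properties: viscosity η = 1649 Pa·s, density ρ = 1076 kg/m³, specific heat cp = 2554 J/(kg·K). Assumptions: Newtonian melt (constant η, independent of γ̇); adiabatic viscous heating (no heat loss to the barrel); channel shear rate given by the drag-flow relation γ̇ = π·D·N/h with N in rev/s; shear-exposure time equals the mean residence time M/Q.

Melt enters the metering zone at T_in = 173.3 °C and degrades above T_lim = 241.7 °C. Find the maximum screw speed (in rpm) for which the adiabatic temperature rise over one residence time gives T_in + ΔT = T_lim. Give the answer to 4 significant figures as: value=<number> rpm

Throughput in SI: Q_s = 120.4 kg/h ÷ 3600 s/h = 0.0334444 kg/s
t_res = M / Q_s = 1.00 ÷ 0.0334444 = 29.9003 s
D = 147.8 mm = 0.1478 m;  h = 8.62 mm = 0.00862 m
Allowable rise: ΔT_a = T_lim − T_in = 241.7 − 173.3 = 68.4 K
γ̇_max² = ΔT_a·ρ·cp/(η·t_res) = 68.4·1076·2554/(1649·29.9003) = 3812.35 s⁻²
Take the square root: γ̇_max = √(3812.35) = 61.7442 s⁻¹
Solve γ̇ = πDN/h for N: N_max = γ̇_max·h/(π·D) = 61.7442 × 0.00862 / (π × 0.1478) = 1.14625 rev/s = 68.775 rpm

value=68.77 rpm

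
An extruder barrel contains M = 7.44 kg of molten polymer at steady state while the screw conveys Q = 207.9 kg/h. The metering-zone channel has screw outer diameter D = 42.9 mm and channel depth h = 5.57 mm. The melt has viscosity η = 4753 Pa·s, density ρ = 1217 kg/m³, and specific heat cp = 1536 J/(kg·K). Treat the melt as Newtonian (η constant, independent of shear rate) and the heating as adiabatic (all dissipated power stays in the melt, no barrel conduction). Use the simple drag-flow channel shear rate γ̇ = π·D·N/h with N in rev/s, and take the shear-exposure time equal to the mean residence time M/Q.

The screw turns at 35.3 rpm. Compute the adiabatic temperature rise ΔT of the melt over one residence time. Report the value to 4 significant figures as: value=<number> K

Throughput in SI: Q_s = 207.9 kg/h ÷ 3600 s/h = 0.05775 kg/s
Mean residence time: t_res = M/Q_s = 7.44 kg / 0.05775 kg/s = 128.831 s
Geometry in metres: D = 42.9 mm → 0.0429 m, h = 5.57 mm → 0.00557 m; screw speed N = 35.3 rpm = 0.588333 rev/s
Shear rate: γ̇ = πDN/h = π·0.0429·0.588333/0.00557 = 14.2356 s⁻¹
Adiabatic rise: ΔT = η γ̇² t_res / (ρ cp) = 4753·(14.2356)²·128.831 / (1217·1536) = 66.3831 K

value=66.38 K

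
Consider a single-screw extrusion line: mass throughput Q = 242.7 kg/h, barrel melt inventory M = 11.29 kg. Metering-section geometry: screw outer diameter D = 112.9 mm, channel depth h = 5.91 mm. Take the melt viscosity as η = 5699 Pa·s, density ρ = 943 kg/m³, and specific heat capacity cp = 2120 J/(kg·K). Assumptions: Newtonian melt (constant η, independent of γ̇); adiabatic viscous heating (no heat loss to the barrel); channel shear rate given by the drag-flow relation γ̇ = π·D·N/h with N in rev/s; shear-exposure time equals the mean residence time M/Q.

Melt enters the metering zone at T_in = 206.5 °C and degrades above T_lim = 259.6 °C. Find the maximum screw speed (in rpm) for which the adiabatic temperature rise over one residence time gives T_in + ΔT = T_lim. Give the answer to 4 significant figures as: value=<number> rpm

value=10.54 rpm

Convert throughput: Q = 242.7 kg/h = 242.7/3600 = 0.0674167 kg/s
t_res = M / Q_s = 11.29 / 0.0674167 = 167.466 s
Convert to metres: D = 0.1129 m, h = 0.00591 m
ΔT_a = T_lim − T_in = 259.6 °C − 206.5 °C = 53.1 K
γ̇_max² = ΔT_a·ρ·cp/(η·t_res) = 53.1·943·2120/(5699·167.466) = 111.229 s⁻²
Take the square root: γ̇_max = √(111.229) = 10.5465 s⁻¹
N_max = γ̇_max·h / (π·D) = 10.5465 · 0.00591 / (π · 0.1129) = 0.175732 rev/s = 10.5439 rpm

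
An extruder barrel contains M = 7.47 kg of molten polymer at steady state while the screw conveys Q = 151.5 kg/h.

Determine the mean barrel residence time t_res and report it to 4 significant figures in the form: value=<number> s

value=177.5 s

Throughput in SI: Q_s = 151.5 kg/h ÷ 3600 s/h = 0.0420833 kg/s
t_res = M / Q_s = 7.47 ÷ 0.0420833 = 177.505 s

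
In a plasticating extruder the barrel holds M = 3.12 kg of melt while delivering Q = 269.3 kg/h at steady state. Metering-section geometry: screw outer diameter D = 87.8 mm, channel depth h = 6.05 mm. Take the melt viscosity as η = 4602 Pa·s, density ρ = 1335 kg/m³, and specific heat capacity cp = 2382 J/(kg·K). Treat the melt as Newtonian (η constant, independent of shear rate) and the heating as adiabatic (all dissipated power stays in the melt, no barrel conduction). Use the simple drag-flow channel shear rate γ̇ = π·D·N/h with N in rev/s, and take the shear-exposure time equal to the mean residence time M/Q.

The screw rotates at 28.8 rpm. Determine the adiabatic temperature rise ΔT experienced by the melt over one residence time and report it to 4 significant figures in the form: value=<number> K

value=28.91 K

Convert throughput: Q = 269.3 kg/h = 269.3/3600 = 0.0748056 kg/s
t_res = M / Q_s = 3.12 / 0.0748056 = 41.7081 s
Geometry in metres: D = 87.8 mm → 0.0878 m, h = 6.05 mm → 0.00605 m; screw speed N = 28.8 rpm = 0.48 rev/s
Shear rate: γ̇ = πDN/h = π·0.0878·0.48/0.00605 = 21.8842 s⁻¹
Adiabatic rise: ΔT = η γ̇² t_res / (ρ cp) = 4602·(21.8842)²·41.7081 / (1335·2382) = 28.9071 K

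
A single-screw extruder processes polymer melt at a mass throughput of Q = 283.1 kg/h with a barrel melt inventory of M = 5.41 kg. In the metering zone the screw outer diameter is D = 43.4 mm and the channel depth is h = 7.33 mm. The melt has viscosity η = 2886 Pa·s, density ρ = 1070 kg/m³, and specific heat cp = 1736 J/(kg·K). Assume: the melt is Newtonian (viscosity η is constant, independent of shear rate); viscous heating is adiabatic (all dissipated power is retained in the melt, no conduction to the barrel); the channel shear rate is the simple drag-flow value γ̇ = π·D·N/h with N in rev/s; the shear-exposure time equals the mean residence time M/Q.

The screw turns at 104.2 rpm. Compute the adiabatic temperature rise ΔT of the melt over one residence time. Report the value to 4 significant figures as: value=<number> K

Convert throughput: Q = 283.1 kg/h = 283.1/3600 = 0.0786389 kg/s
t_res = M / Q_s = 5.41 / 0.0786389 = 68.7955 s
D = 43.4 mm = 0.0434 m;  h = 7.33 mm = 0.00733 m;  N = 104.2 rpm / 60 = 1.73667 rev/s
γ̇ = π D N / h = (π)(0.0434)(1.73667) / 0.00733 = 32.3037 s⁻¹
ΔT = η·γ̇²·t_res / (ρ·cp) = 2886 · (32.3037)² · 68.7955 / (1070 · 1736) = 111.539 K

value=111.5 K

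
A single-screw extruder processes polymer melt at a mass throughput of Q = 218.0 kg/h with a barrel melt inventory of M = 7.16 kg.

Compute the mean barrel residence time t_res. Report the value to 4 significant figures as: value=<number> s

Throughput in SI: Q_s = 218.0 kg/h ÷ 3600 s/h = 0.0605556 kg/s
t_res = M / Q_s = 7.16 ÷ 0.0605556 = 118.239 s

value=118.2 s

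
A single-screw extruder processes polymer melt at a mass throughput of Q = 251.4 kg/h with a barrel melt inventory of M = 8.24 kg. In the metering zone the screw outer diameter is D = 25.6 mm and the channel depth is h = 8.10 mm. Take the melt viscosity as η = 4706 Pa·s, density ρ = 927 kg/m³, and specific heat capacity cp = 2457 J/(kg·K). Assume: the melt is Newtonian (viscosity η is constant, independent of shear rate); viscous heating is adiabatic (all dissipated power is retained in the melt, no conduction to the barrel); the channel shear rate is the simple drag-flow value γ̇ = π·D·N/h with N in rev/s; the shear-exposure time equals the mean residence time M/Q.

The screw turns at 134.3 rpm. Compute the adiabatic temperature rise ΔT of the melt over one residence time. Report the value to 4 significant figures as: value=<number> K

Q_s = Q / 3600 = 251.4 / 3600 = 0.0698333 kg/s
t_res = M / Q_s = 8.24 ÷ 0.0698333 = 117.995 s
Geometry in metres: D = 25.6 mm → 0.0256 m, h = 8.10 mm → 0.0081 m; screw speed N = 134.3 rpm = 2.23833 rev/s
γ̇ = π D N / h = (π)(0.0256)(2.23833) / 0.0081 = 22.2244 s⁻¹
ΔT = η·γ̇²·t_res/(ρ·cp) = [4706 × 22.2244² × 117.995] / [927 × 2457] = 120.418 K

value=120.4 K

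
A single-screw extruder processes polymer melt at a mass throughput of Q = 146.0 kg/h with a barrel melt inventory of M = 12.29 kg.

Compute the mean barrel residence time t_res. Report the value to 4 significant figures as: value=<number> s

Q_s = Q / 3600 = 146.0 / 3600 = 0.0405556 kg/s
t_res = M / Q_s = 12.29 ÷ 0.0405556 = 303.041 s

value=303.0 s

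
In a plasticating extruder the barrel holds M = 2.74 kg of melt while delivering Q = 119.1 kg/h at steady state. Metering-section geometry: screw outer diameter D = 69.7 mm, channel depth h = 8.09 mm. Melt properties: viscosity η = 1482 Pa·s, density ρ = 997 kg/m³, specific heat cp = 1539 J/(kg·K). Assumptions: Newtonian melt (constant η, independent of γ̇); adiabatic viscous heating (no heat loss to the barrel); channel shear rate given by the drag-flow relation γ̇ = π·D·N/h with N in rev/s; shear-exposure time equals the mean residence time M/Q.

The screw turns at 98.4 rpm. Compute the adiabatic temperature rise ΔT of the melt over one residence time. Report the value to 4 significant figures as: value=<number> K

value=157.6 K

Throughput in SI: Q_s = 119.1 kg/h ÷ 3600 s/h = 0.0330833 kg/s
Mean residence time: t_res = M/Q_s = 2.74 kg / 0.0330833 kg/s = 82.8212 s
Convert to SI: D = 0.0697 m, h = 0.00809 m, N = 98.4/60 = 1.64 rev/s
γ̇ = π D N / h = (π)(0.0697)(1.64) / 0.00809 = 44.3893 s⁻¹
Adiabatic rise: ΔT = η γ̇² t_res / (ρ cp) = 1482·(44.3893)²·82.8212 / (997·1539) = 157.62 K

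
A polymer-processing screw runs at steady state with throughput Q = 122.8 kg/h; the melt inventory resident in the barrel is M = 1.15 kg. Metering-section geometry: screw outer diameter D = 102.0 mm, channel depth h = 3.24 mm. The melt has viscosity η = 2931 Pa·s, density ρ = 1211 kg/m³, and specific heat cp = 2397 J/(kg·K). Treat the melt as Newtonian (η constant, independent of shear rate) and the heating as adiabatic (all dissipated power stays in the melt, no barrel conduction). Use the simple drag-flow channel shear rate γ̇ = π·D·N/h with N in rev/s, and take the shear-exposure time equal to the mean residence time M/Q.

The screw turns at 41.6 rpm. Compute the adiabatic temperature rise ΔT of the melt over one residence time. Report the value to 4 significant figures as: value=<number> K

value=160.1 K

Q_s = Q / 3600 = 122.8 / 3600 = 0.0341111 kg/s
t_res = M / Q_s = 1.15 / 0.0341111 = 33.7134 s
D = 102.0 mm = 0.102 m;  h = 3.24 mm = 0.00324 m;  N = 41.6 rpm / 60 = 0.693333 rev/s
γ̇ = π D N / h = (π)(0.102)(0.693333) / 0.00324 = 68.572 s⁻¹
ΔT = η·γ̇²·t_res/(ρ·cp) = [2931 × 68.572² × 33.7134] / [1211 × 2397] = 160.066 K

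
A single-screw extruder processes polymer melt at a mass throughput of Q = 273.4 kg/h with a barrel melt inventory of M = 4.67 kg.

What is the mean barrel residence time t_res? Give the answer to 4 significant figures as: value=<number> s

value=61.49 s

Convert throughput: Q = 273.4 kg/h = 273.4/3600 = 0.0759444 kg/s
Mean residence time: t_res = M/Q_s = 4.67 kg / 0.0759444 kg/s = 61.4923 s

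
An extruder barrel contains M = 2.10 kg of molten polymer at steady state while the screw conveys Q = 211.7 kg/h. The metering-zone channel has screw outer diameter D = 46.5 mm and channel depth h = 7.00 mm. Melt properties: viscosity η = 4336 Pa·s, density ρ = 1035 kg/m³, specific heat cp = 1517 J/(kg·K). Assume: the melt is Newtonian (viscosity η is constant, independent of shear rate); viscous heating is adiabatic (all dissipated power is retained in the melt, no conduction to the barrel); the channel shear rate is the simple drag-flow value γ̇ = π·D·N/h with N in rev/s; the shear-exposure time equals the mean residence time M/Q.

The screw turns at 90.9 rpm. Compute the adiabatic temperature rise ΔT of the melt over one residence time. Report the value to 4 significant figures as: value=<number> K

value=98.58 K

Throughput in SI: Q_s = 211.7 kg/h ÷ 3600 s/h = 0.0588056 kg/s
Mean residence time: t_res = M/Q_s = 2.10 kg / 0.0588056 kg/s = 35.7109 s
Convert to SI: D = 0.0465 m, h = 0.007 m, N = 90.9/60 = 1.515 rev/s
γ̇ = π·D·N / h = π · 0.0465 · 1.515 / 0.007 = 31.6168 s⁻¹
ΔT = η·γ̇²·t_res / (ρ·cp) = 4336 · (31.6168)² · 35.7109 / (1035 · 1517) = 98.5823 K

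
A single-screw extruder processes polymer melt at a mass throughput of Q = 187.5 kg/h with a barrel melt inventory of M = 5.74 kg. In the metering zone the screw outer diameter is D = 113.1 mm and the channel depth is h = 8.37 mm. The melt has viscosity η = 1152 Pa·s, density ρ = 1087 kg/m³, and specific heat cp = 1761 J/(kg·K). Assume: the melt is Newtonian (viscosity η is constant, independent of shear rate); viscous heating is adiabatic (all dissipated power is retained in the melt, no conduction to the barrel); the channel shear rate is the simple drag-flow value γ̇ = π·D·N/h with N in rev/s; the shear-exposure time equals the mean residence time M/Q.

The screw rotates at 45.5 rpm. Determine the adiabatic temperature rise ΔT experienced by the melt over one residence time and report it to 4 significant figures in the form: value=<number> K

value=68.73 K

Q_s = Q / 3600 = 187.5 / 3600 = 0.0520833 kg/s
t_res = M / Q_s = 5.74 / 0.0520833 = 110.208 s
Geometry in metres: D = 113.1 mm → 0.1131 m, h = 8.37 mm → 0.00837 m; screw speed N = 45.5 rpm = 0.758333 rev/s
Shear rate: γ̇ = πDN/h = π·0.1131·0.758333/0.00837 = 32.1919 s⁻¹
ΔT = η·γ̇²·t_res / (ρ·cp) = 1152 · (32.1919)² · 110.208 / (1087 · 1761) = 68.7339 K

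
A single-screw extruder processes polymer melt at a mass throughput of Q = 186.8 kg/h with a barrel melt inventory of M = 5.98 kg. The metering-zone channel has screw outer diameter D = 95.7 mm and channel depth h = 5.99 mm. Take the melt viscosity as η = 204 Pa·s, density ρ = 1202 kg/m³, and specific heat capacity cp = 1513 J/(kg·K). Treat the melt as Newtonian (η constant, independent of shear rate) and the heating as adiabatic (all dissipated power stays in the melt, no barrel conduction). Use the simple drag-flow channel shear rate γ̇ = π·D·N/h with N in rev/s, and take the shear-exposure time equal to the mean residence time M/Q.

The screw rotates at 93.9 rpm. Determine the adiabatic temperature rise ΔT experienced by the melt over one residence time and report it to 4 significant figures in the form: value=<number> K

Convert throughput: Q = 186.8 kg/h = 186.8/3600 = 0.0518889 kg/s
t_res = M / Q_s = 5.98 / 0.0518889 = 115.246 s
Geometry in metres: D = 95.7 mm → 0.0957 m, h = 5.99 mm → 0.00599 m; screw speed N = 93.9 rpm = 1.565 rev/s
Shear rate: γ̇ = πDN/h = π·0.0957·1.565/0.00599 = 78.5506 s⁻¹
ΔT = η·γ̇²·t_res/(ρ·cp) = [204 × 78.5506² × 115.246] / [1202 × 1513] = 79.765 K

value=79.76 K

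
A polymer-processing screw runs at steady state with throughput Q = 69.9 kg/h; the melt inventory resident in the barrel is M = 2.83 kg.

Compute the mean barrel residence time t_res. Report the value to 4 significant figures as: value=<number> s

value=145.8 s

Convert throughput: Q = 69.9 kg/h = 69.9/3600 = 0.0194167 kg/s
Mean residence time: t_res = M/Q_s = 2.83 kg / 0.0194167 kg/s = 145.751 s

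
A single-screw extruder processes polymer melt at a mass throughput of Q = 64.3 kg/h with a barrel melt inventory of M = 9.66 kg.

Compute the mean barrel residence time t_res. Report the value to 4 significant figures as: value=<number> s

Convert throughput: Q = 64.3 kg/h = 64.3/3600 = 0.0178611 kg/s
Mean residence time: t_res = M/Q_s = 9.66 kg / 0.0178611 kg/s = 540.84 s

value=540.8 s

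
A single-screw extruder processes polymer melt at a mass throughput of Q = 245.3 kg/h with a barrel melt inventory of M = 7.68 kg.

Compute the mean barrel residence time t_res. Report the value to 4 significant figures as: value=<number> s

Throughput in SI: Q_s = 245.3 kg/h ÷ 3600 s/h = 0.0681389 kg/s
Mean residence time: t_res = M/Q_s = 7.68 kg / 0.0681389 kg/s = 112.711 s

value=112.7 s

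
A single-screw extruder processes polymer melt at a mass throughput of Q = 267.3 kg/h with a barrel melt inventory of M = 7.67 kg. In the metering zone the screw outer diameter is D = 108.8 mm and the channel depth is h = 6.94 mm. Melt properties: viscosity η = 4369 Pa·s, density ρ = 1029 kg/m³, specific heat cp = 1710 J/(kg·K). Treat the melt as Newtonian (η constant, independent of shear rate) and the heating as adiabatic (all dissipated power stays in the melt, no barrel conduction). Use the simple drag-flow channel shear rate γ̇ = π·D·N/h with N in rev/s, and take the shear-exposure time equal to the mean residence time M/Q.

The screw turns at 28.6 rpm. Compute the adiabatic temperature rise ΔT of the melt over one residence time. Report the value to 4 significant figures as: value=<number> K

value=141.4 K

Throughput in SI: Q_s = 267.3 kg/h ÷ 3600 s/h = 0.07425 kg/s
t_res = M / Q_s = 7.67 / 0.07425 = 103.3 s
Geometry in metres: D = 108.8 mm → 0.1088 m, h = 6.94 mm → 0.00694 m; screw speed N = 28.6 rpm = 0.476667 rev/s
γ̇ = π D N / h = (π)(0.1088)(0.476667) / 0.00694 = 23.4765 s⁻¹
Adiabatic rise: ΔT = η γ̇² t_res / (ρ cp) = 4369·(23.4765)²·103.3 / (1029·1710) = 141.364 K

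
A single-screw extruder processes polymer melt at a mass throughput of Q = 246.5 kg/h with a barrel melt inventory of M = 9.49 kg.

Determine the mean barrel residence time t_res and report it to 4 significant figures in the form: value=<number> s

Throughput in SI: Q_s = 246.5 kg/h ÷ 3600 s/h = 0.0684722 kg/s
t_res = M / Q_s = 9.49 / 0.0684722 = 138.596 s

value=138.6 s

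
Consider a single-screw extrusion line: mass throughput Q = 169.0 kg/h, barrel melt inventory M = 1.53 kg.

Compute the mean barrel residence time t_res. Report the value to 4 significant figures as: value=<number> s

value=32.59 s

Q_s = Q / 3600 = 169.0 / 3600 = 0.0469444 kg/s
t_res = M / Q_s = 1.53 / 0.0469444 = 32.5917 s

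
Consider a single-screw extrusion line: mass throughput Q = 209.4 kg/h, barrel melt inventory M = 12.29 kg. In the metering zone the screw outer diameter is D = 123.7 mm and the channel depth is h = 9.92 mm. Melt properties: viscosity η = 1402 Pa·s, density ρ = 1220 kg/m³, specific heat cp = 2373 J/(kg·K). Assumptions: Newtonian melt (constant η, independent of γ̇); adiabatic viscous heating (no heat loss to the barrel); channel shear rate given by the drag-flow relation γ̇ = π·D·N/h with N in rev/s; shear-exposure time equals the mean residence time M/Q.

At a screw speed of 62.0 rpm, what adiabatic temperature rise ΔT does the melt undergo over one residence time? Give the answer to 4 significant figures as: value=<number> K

value=167.7 K

Throughput in SI: Q_s = 209.4 kg/h ÷ 3600 s/h = 0.0581667 kg/s
t_res = M / Q_s = 12.29 ÷ 0.0581667 = 211.289 s
D = 123.7 mm = 0.1237 m;  h = 9.92 mm = 0.00992 m;  N = 62.0 rpm / 60 = 1.03333 rev/s
γ̇ = π D N / h = (π)(0.1237)(1.03333) / 0.00992 = 40.4807 s⁻¹
ΔT = η·γ̇²·t_res / (ρ·cp) = 1402 · (40.4807)² · 211.289 / (1220 · 2373) = 167.674 K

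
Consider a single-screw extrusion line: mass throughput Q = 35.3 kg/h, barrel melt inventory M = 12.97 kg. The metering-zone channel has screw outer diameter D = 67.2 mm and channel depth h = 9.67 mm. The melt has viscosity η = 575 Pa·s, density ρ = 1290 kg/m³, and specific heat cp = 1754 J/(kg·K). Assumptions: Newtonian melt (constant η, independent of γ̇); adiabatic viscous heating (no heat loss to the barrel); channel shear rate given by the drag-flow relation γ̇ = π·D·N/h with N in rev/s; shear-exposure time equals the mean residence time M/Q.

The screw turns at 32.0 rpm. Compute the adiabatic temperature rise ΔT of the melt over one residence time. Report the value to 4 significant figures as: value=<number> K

Convert throughput: Q = 35.3 kg/h = 35.3/3600 = 0.00980556 kg/s
t_res = M / Q_s = 12.97 / 0.00980556 = 1322.72 s
D = 67.2 mm = 0.0672 m;  h = 9.67 mm = 0.00967 m;  N = 32.0 rpm / 60 = 0.533333 rev/s
Shear rate: γ̇ = πDN/h = π·0.0672·0.533333/0.00967 = 11.6437 s⁻¹
ΔT = η·γ̇²·t_res / (ρ·cp) = 575 · (11.6437)² · 1322.72 / (1290 · 1754) = 45.5721 K

value=45.57 K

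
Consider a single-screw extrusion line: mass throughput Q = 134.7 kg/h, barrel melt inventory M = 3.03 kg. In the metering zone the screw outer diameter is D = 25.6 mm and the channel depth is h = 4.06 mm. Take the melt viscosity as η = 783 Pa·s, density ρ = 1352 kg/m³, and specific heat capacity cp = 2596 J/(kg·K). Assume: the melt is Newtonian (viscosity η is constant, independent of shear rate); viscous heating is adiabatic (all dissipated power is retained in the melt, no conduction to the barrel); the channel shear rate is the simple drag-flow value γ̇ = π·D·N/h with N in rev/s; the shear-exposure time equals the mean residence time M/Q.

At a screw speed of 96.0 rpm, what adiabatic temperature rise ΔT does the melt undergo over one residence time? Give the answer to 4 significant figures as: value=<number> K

Convert throughput: Q = 134.7 kg/h = 134.7/3600 = 0.0374167 kg/s
Mean residence time: t_res = M/Q_s = 3.03 kg / 0.0374167 kg/s = 80.98 s
Geometry in metres: D = 25.6 mm → 0.0256 m, h = 4.06 mm → 0.00406 m; screw speed N = 96.0 rpm = 1.6 rev/s
γ̇ = π D N / h = (π)(0.0256)(1.6) / 0.00406 = 31.6945 s⁻¹
ΔT = η·γ̇²·t_res/(ρ·cp) = [783 × 31.6945² × 80.98] / [1352 × 2596] = 18.1479 K

value=18.15 K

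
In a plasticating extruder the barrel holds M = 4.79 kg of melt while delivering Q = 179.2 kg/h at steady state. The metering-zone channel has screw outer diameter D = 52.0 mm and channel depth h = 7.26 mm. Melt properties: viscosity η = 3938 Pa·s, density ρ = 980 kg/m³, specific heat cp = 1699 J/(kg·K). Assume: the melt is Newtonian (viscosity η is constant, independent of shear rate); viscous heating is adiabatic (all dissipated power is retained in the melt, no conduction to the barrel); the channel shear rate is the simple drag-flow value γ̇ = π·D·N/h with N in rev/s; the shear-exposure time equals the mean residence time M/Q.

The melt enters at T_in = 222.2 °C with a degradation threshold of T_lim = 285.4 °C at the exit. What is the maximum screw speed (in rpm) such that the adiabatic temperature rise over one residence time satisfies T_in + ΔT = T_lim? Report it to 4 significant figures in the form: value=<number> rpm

value=44.43 rpm

Throughput in SI: Q_s = 179.2 kg/h ÷ 3600 s/h = 0.0497778 kg/s
t_res = M / Q_s = 4.79 / 0.0497778 = 96.2277 s
Convert to metres: D = 0.052 m, h = 0.00726 m
ΔT_a = T_lim − T_in = 285.4 °C − 222.2 °C = 63.2 K
γ̇_max² = ΔT_a·ρ·cp/(η·t_res) = 63.2·980·1699/(3938·96.2277) = 277.69 s⁻²
γ̇_max = sqrt(277.69) = 16.664 s⁻¹
N_max = γ̇_max h / (πD) = 16.664·0.00726/(π·0.052) = 0.740566 rev/s → ×60 = 44.434 rpm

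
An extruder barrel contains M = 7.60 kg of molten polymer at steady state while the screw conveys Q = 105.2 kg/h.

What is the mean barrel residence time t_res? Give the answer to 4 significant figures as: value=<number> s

value=260.1 s

Throughput in SI: Q_s = 105.2 kg/h ÷ 3600 s/h = 0.0292222 kg/s
t_res = M / Q_s = 7.60 / 0.0292222 = 260.076 s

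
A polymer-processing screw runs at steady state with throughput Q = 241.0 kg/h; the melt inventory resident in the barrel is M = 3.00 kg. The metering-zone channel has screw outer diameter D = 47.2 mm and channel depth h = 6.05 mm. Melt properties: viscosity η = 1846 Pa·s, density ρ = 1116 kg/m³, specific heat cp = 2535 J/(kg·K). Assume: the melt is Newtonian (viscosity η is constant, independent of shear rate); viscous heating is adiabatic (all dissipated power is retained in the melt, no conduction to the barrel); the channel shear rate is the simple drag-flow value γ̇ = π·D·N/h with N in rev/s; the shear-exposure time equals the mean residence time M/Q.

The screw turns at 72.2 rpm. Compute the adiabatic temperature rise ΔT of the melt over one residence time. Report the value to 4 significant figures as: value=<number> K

value=25.44 K

Convert throughput: Q = 241.0 kg/h = 241.0/3600 = 0.0669444 kg/s
t_res = M / Q_s = 3.00 ÷ 0.0669444 = 44.8133 s
Convert to SI: D = 0.0472 m, h = 0.00605 m, N = 72.2/60 = 1.20333 rev/s
γ̇ = π D N / h = (π)(0.0472)(1.20333) / 0.00605 = 29.4932 s⁻¹
ΔT = η·γ̇²·t_res/(ρ·cp) = [1846 × 29.4932² × 44.8133] / [1116 × 2535] = 25.4356 K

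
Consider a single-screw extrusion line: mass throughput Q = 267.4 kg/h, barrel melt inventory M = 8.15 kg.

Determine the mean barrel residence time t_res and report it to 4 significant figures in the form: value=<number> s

Throughput in SI: Q_s = 267.4 kg/h ÷ 3600 s/h = 0.0742778 kg/s
t_res = M / Q_s = 8.15 ÷ 0.0742778 = 109.723 s

value=109.7 s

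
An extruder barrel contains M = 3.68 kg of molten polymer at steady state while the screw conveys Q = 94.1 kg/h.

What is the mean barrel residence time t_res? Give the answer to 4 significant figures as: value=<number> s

value=140.8 s

Q_s = Q / 3600 = 94.1 / 3600 = 0.0261389 kg/s
t_res = M / Q_s = 3.68 / 0.0261389 = 140.786 s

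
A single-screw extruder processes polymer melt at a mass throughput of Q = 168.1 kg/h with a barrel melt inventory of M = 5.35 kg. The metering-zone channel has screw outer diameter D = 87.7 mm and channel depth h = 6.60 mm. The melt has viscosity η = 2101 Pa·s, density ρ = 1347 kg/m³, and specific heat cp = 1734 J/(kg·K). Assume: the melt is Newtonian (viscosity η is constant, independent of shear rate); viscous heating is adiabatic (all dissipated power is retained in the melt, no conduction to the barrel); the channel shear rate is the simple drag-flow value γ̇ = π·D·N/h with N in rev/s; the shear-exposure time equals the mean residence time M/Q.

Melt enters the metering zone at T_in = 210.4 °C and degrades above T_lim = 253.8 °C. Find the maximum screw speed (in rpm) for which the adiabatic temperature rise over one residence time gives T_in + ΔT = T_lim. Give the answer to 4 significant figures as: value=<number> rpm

value=29.49 rpm

Q_s = Q / 3600 = 168.1 / 3600 = 0.0466944 kg/s
t_res = M / Q_s = 5.35 / 0.0466944 = 114.575 s
Convert to metres: D = 0.0877 m, h = 0.0066 m
Allowable rise: ΔT_a = T_lim − T_in = 253.8 − 210.4 = 43.4 K
γ̇_max² = ΔT_a·ρ·cp / (η·t_res) = [43.4 × 1347 × 1734] / [2101 × 114.575] = 421.106 s⁻²
γ̇_max = sqrt(421.106) = 20.5209 s⁻¹
N_max = γ̇_max h / (πD) = 20.5209·0.0066/(π·0.0877) = 0.491576 rev/s → ×60 = 29.4945 rpm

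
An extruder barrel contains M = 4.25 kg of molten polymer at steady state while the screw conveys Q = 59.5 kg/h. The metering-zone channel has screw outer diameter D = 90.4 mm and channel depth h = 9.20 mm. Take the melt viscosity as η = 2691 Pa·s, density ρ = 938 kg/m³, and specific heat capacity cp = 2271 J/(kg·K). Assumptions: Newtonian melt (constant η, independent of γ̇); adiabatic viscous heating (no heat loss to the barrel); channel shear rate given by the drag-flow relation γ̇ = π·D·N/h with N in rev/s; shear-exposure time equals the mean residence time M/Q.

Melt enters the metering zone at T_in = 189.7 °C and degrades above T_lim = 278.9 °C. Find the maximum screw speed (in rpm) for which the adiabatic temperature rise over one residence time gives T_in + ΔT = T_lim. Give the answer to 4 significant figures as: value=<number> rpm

Q_s = Q / 3600 = 59.5 / 3600 = 0.0165278 kg/s
Mean residence time: t_res = M/Q_s = 4.25 kg / 0.0165278 kg/s = 257.143 s
Convert to metres: D = 0.0904 m, h = 0.0092 m
Allowable rise: ΔT_a = T_lim − T_in = 278.9 − 189.7 = 89.2 K
γ̇_max² = ΔT_a·ρ·cp / (η·t_res) = [89.2 × 938 × 2271] / [2691 × 257.143] = 274.598 s⁻²
Take the square root: γ̇_max = √(274.598) = 16.571 s⁻¹
N_max = γ̇_max·h / (π·D) = 16.571 · 0.0092 / (π · 0.0904) = 0.536807 rev/s = 32.2084 rpm

value=32.21 rpm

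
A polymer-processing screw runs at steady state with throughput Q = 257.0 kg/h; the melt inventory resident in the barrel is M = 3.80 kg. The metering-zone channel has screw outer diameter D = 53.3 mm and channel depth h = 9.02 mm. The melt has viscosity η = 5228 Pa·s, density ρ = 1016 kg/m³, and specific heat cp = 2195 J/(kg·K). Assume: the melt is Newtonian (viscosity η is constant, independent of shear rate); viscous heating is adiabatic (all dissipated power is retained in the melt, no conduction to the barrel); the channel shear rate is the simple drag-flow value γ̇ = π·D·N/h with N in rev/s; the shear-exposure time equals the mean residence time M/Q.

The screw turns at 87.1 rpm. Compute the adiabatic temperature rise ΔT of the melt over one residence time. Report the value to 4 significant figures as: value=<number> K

value=90.62 K

Convert throughput: Q = 257.0 kg/h = 257.0/3600 = 0.0713889 kg/s
t_res = M / Q_s = 3.80 ÷ 0.0713889 = 53.2296 s
Convert to SI: D = 0.0533 m, h = 0.00902 m, N = 87.1/60 = 1.45167 rev/s
γ̇ = π·D·N / h = π · 0.0533 · 1.45167 / 0.00902 = 26.9487 s⁻¹
ΔT = η·γ̇²·t_res / (ρ·cp) = 5228 · (26.9487)² · 53.2296 / (1016 · 2195) = 90.6223 K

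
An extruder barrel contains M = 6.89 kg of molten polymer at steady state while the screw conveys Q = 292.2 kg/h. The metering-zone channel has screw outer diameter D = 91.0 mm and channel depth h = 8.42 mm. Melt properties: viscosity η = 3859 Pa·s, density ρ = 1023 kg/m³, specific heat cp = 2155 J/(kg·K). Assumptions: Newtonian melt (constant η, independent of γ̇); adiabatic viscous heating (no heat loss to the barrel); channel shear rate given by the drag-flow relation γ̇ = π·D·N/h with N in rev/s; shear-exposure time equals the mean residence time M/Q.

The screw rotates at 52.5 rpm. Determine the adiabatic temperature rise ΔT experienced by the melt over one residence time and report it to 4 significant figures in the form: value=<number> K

Throughput in SI: Q_s = 292.2 kg/h ÷ 3600 s/h = 0.0811667 kg/s
t_res = M / Q_s = 6.89 / 0.0811667 = 84.8871 s
Convert to SI: D = 0.091 m, h = 0.00842 m, N = 52.5/60 = 0.875 rev/s
γ̇ = π·D·N / h = π · 0.091 · 0.875 / 0.00842 = 29.7089 s⁻¹
ΔT = η·γ̇²·t_res / (ρ·cp) = 3859 · (29.7089)² · 84.8871 / (1023 · 2155) = 131.15 K

value=131.1 K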